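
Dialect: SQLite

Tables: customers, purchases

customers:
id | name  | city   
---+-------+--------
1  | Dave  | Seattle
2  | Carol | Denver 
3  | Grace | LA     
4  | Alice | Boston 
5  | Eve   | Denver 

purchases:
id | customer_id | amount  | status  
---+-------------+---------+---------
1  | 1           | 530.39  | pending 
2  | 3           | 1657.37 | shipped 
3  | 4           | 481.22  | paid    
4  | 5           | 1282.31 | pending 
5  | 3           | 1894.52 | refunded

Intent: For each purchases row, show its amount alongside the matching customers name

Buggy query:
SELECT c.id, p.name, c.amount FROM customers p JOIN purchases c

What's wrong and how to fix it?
Bug: JOIN with no ON clause produces a cartesian product; every purchases row pairs with every customers row

Fix: Add ON c.customer_id = p.id to the JOIN

Corrected query:
SELECT c.id, p.name, c.amount FROM customers p JOIN purchases c ON c.customer_id = p.id

Result:
id | name  | amount 
---+-------+--------
1  | Dave  | 530.39 
2  | Grace | 1657.37
3  | Alice | 481.22 
4  | Eve   | 1282.31
5  | Grace | 1894.52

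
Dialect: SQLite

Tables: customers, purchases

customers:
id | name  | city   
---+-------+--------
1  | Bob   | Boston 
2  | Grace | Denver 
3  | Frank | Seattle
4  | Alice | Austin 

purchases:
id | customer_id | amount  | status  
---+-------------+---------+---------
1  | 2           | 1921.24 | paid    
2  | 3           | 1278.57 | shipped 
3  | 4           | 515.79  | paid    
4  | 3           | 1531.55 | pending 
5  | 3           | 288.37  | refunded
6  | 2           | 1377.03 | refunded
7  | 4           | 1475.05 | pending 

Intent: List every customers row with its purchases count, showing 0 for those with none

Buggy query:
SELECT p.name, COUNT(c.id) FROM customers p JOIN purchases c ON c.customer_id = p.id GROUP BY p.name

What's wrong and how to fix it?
Bug: An inner join excludes parents with zero children

Fix: Switch to LEFT JOIN to retain unmatched parent rows

Corrected query:
SELECT p.name, COUNT(c.id) FROM customers p LEFT JOIN purchases c ON c.customer_id = p.id GROUP BY p.name

Result:
name  | COUNT(c.id)
------+------------
Alice | 2          
Bob   | 0          
Frank | 3          
Grace | 2          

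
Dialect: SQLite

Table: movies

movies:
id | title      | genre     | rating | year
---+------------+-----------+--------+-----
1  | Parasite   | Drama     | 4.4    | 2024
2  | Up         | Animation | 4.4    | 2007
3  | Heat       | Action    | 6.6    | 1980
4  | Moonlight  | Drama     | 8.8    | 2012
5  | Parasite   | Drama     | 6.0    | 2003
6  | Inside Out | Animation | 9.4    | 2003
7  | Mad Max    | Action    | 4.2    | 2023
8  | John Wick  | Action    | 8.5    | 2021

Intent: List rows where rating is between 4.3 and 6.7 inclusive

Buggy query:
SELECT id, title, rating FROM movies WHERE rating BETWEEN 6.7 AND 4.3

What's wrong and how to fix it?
Bug: The bounds are reversed; BETWEEN a AND b requires a <= b to match anything

Fix: Write BETWEEN 4.3 AND 6.7

Corrected query:
SELECT id, title, rating FROM movies WHERE rating BETWEEN 4.3 AND 6.7

Result:
id | title    | rating
---+----------+-------
1  | Parasite | 4.4   
2  | Up       | 4.4   
3  | Heat     | 6.6   
5  | Parasite | 6     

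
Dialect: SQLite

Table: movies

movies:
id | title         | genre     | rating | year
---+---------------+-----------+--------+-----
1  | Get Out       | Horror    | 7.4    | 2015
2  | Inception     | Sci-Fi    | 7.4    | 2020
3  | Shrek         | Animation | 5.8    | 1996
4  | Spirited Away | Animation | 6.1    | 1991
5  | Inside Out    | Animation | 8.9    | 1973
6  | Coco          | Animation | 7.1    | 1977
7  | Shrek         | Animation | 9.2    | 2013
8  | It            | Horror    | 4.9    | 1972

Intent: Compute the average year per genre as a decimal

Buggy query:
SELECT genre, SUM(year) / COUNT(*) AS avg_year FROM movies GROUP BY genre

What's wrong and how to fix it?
Bug: Both operands are integers, so '/' performs integer division and truncates

Fix: Cast one side to REAL so the division keeps the fractional part

Corrected query:
SELECT genre, SUM(year) * 1.0 / COUNT(*) AS avg_year FROM movies GROUP BY genre

Result:
genre     | avg_year
----------+---------
Animation | 1990    
Horror    | 1993.5  
Sci-Fi    | 2020    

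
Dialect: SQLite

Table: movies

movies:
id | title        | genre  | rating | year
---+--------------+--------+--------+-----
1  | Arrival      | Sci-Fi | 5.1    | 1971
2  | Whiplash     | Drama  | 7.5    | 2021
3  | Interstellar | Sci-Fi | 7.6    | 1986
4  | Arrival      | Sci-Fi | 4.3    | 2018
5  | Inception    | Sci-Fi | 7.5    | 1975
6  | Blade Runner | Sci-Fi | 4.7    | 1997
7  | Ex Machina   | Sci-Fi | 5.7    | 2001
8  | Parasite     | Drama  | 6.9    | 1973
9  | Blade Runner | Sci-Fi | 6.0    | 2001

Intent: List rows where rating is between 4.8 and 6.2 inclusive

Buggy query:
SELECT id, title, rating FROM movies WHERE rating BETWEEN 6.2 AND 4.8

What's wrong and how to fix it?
Bug: BETWEEN expects the lower bound first; with 6.2 AND 4.8 the range is empty

Fix: Swap the bounds so the smaller value comes first

Corrected query:
SELECT id, title, rating FROM movies WHERE rating BETWEEN 4.8 AND 6.2

Result:
id | title        | rating
---+--------------+-------
1  | Arrival      | 5.1   
7  | Ex Machina   | 5.7   
9  | Blade Runner | 6     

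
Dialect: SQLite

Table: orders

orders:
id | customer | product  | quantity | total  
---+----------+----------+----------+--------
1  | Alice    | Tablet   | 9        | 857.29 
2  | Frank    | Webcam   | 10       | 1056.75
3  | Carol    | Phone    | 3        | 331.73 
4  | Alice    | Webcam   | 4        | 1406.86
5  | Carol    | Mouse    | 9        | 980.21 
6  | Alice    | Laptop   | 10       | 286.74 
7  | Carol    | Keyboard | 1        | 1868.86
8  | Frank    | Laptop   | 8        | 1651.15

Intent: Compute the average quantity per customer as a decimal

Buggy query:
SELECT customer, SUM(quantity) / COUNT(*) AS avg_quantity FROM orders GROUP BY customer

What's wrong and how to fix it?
Bug: SUM(quantity) and COUNT(*) are both integers; the division truncates the fractional part

Fix: Cast one side to REAL so the division keeps the fractional part

Corrected query:
SELECT customer, SUM(quantity) * 1.0 / COUNT(*) AS avg_quantity FROM orders GROUP BY customer

Result:
customer | avg_quantity
---------+-------------
Alice    | 7.666667    
Carol    | 4.333333    
Frank    | 9           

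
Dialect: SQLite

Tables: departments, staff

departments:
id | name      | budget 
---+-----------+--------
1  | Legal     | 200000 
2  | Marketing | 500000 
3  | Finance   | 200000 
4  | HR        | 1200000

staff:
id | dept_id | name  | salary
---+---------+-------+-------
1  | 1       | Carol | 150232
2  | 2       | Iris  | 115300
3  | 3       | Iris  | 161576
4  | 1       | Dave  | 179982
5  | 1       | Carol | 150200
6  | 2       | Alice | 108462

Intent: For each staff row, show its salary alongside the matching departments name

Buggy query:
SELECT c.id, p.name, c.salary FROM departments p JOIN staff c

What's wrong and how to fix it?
Bug: JOIN with no ON clause produces a cartesian product; every staff row pairs with every departments row

Fix: Add ON c.dept_id = p.id to the JOIN

Corrected query:
SELECT c.id, p.name, c.salary FROM departments p JOIN staff c ON c.dept_id = p.id

Result:
id | name      | salary
---+-----------+-------
1  | Legal     | 150232
2  | Marketing | 115300
3  | Finance   | 161576
4  | Legal     | 179982
5  | Legal     | 150200
6  | Marketing | 108462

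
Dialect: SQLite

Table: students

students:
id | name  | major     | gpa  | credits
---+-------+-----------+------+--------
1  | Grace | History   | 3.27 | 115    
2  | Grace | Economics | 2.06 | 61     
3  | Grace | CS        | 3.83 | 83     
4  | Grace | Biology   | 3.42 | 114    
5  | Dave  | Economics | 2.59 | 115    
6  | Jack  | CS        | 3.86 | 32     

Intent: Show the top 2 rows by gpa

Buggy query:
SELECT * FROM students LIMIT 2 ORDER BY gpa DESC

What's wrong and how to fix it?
Bug: ORDER BY cannot follow LIMIT; LIMIT is the final clause

Fix: Swap the clauses: ORDER BY first, then LIMIT

Corrected query:
SELECT * FROM students ORDER BY gpa DESC LIMIT 2

Result:
id | name  | major | gpa  | credits
---+-------+-------+------+--------
6  | Jack  | CS    | 3.86 | 32     
3  | Grace | CS    | 3.83 | 83     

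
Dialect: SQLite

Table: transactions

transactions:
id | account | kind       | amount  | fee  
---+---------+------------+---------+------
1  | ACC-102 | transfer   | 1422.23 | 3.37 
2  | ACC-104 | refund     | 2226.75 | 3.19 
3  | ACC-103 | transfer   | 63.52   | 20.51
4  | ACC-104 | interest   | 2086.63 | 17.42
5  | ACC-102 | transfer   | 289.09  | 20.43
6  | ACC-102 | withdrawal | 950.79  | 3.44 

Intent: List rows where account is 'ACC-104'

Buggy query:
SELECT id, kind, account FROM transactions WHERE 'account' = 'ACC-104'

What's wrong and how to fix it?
Bug: Single quotes denote string literals in SQL; the column name is being compared as a constant string

Fix: Reference the column as account without single quotes

Corrected query:
SELECT id, kind, account FROM transactions WHERE account = 'ACC-104'

Result:
id | kind     | account
---+----------+--------
2  | refund   | ACC-104
4  | interest | ACC-104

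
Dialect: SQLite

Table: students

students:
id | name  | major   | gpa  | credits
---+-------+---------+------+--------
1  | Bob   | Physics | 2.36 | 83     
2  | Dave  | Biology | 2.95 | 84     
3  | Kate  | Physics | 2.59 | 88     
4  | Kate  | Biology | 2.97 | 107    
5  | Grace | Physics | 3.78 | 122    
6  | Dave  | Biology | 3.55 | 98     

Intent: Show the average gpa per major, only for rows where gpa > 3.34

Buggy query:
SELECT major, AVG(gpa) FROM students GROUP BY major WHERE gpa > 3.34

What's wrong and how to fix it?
Bug: Row-level WHERE must come before GROUP BY in the clause order

Fix: Place WHERE between FROM and GROUP BY

Corrected query:
SELECT major, AVG(gpa) FROM students WHERE gpa > 3.34 GROUP BY major

Result:
major   | AVG(gpa)
--------+---------
Biology | 3.55    
Physics | 3.78    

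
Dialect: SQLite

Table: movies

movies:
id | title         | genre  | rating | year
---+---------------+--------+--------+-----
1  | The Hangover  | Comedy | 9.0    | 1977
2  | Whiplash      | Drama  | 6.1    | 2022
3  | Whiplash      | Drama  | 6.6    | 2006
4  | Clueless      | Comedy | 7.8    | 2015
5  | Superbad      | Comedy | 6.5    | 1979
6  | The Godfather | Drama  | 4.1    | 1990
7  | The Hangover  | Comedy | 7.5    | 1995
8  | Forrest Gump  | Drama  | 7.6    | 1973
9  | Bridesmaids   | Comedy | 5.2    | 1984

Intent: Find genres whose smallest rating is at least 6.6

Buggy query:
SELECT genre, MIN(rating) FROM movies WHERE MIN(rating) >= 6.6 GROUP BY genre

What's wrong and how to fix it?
Bug: Aggregates like MIN are computed per group after WHERE runs

Fix: Replace WHERE with HAVING after the GROUP BY

Corrected query:
SELECT genre, MIN(rating) FROM movies GROUP BY genre HAVING MIN(rating) >= 6.6

Result:
(no rows)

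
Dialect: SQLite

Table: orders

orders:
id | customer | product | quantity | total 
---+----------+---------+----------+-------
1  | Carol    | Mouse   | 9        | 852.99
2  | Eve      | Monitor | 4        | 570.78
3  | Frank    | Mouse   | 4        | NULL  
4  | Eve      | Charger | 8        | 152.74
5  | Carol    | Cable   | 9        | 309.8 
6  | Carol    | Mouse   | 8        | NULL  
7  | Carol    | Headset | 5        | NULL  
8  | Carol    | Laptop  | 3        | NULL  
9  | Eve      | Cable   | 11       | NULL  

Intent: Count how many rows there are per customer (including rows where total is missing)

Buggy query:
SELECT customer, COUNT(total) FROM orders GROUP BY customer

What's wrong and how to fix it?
Bug: COUNT(column) counts non-NULL values only; rows with NULL total aren't counted

Fix: Use COUNT(*) to count all rows regardless of NULL

Corrected query:
SELECT customer, COUNT(*) FROM orders GROUP BY customer

Result:
customer | COUNT(*)
---------+---------
Carol    | 5       
Eve      | 3       
Frank    | 1       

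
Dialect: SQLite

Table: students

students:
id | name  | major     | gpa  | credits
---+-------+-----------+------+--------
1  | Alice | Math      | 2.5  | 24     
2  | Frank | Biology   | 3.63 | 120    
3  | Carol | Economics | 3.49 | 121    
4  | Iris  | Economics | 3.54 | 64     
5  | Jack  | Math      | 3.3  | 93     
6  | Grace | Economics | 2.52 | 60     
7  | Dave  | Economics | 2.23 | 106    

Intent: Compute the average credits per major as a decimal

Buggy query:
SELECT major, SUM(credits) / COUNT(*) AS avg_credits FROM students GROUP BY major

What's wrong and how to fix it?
Bug: Both operands are integers, so '/' performs integer division and truncates

Fix: Cast one side to REAL so the division keeps the fractional part

Corrected query:
SELECT major, SUM(credits) * 1.0 / COUNT(*) AS avg_credits FROM students GROUP BY major

Result:
major     | avg_credits
----------+------------
Biology   | 120        
Economics | 87.75      
Math      | 58.5       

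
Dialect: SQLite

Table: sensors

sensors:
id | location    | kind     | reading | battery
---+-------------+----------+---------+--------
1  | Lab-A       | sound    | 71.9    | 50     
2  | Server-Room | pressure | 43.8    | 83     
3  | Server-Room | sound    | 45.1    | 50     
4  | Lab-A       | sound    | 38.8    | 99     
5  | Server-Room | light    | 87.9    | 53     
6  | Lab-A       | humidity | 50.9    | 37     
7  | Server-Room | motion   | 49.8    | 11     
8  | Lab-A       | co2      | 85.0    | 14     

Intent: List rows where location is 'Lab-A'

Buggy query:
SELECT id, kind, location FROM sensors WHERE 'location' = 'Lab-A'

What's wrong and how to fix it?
Bug: Single quotes denote string literals in SQL; the column name is being compared as a constant string

Fix: Remove the quotes around the column name (or use double quotes for an identifier)

Corrected query:
SELECT id, kind, location FROM sensors WHERE location = 'Lab-A'

Result:
id | kind     | location
---+----------+---------
1  | sound    | Lab-A   
4  | sound    | Lab-A   
6  | humidity | Lab-A   
8  | co2      | Lab-A   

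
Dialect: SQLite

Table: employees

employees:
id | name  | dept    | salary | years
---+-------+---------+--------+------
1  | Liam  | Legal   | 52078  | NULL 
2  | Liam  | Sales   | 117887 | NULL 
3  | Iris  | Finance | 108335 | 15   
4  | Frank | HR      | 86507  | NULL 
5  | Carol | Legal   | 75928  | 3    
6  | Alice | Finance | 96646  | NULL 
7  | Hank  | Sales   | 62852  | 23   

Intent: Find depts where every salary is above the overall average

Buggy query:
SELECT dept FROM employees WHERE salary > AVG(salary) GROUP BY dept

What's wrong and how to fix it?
Bug: WHERE evaluates per row before aggregation, so AVG() is unavailable

Fix: Use a subquery for AVG and a HAVING MIN(...) filter so the condition holds for every row in the group

Corrected query:
SELECT dept FROM employees GROUP BY dept HAVING MIN(salary) > (SELECT AVG(salary) FROM employees)

Result:
dept   
-------
Finance
HR     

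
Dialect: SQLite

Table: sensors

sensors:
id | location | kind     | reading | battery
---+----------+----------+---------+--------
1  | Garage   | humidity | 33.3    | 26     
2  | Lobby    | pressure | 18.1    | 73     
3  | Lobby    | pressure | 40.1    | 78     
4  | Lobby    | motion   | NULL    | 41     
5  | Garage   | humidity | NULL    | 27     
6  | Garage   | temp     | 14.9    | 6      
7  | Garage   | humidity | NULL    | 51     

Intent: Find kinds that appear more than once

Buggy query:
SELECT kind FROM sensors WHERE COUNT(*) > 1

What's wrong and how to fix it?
Bug: COUNT(*) is an aggregate and cannot be used in WHERE

Fix: GROUP BY kind, then filter groups with HAVING COUNT(*) > 1

Corrected query:
SELECT kind FROM sensors GROUP BY kind HAVING COUNT(*) > 1

Result:
kind    
--------
humidity
pressure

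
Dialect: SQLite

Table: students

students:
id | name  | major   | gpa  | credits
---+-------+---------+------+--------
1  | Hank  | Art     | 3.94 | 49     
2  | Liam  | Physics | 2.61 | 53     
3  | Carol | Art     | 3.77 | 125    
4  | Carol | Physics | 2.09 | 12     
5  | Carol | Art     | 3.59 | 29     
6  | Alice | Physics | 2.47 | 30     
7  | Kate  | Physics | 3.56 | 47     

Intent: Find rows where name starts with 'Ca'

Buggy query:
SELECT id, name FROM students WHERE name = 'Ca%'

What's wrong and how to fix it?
Bug: '=' compares the literal string including the % character; pattern matching needs LIKE

Fix: Replace '=' with LIKE so 'Ca%' is treated as a pattern

Corrected query:
SELECT id, name FROM students WHERE name LIKE 'Ca%'

Result:
id | name 
---+------
3  | Carol
4  | Carol
5  | Carol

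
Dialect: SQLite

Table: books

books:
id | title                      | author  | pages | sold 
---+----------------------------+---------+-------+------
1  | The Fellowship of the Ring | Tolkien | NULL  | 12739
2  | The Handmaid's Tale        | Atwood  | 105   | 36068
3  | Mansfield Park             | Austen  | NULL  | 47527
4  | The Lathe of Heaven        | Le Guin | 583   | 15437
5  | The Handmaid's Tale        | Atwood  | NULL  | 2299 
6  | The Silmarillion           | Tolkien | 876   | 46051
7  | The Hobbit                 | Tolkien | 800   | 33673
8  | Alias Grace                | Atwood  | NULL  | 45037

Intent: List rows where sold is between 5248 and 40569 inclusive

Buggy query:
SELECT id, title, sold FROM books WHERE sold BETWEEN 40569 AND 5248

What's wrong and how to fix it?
Bug: BETWEEN expects the lower bound first; with 40569 AND 5248 the range is empty

Fix: Swap the bounds so the smaller value comes first

Corrected query:
SELECT id, title, sold FROM books WHERE sold BETWEEN 5248 AND 40569

Result:
id | title                      | sold 
---+----------------------------+------
1  | The Fellowship of the Ring | 12739
2  | The Handmaid's Tale        | 36068
4  | The Lathe of Heaven        | 15437
7  | The Hobbit                 | 33673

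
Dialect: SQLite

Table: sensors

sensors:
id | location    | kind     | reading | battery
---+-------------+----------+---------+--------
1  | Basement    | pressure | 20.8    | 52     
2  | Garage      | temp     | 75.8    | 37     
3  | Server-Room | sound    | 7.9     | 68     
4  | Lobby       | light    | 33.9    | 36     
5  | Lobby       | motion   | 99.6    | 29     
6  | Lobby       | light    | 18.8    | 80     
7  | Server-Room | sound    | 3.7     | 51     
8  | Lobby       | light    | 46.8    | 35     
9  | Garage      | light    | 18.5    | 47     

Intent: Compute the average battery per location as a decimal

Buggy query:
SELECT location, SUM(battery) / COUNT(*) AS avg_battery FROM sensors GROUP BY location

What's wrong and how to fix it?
Bug: Both operands are integers, so '/' performs integer division and truncates

Fix: Multiply by 1.0 (or CAST to REAL) to force floating-point division

Corrected query:
SELECT location, SUM(battery) * 1.0 / COUNT(*) AS avg_battery FROM sensors GROUP BY location

Result:
location    | avg_battery
------------+------------
Basement    | 52         
Garage      | 42         
Lobby       | 45         
Server-Room | 59.5       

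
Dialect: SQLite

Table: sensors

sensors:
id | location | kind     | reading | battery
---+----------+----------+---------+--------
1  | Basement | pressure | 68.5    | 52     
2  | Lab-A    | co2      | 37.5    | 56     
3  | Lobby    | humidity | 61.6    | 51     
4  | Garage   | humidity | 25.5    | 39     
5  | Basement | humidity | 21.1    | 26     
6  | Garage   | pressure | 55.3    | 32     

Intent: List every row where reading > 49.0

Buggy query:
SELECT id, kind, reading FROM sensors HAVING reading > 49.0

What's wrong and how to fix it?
Bug: This is a non-aggregate query (no GROUP BY, no aggregates), so in SQLite the HAVING clause is invalid here; a row-level condition belongs in WHERE

Fix: Replace HAVING with WHERE since the condition applies to individual rows

Corrected query:
SELECT id, kind, reading FROM sensors WHERE reading > 49.0

Result:
id | kind     | reading
---+----------+--------
1  | pressure | 68.5   
3  | humidity | 61.6   
6  | pressure | 55.3   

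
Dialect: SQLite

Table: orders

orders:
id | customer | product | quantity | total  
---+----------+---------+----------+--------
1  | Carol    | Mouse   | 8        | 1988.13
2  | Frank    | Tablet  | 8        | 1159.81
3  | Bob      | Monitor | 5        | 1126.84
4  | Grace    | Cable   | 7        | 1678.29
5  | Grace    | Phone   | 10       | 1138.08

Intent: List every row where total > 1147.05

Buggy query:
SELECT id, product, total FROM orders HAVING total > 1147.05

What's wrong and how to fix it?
Bug: This is a non-aggregate query (no GROUP BY, no aggregates), so in SQLite the HAVING clause is invalid here; a row-level condition belongs in WHERE

Fix: Use WHERE for row-level filtering

Corrected query:
SELECT id, product, total FROM orders WHERE total > 1147.05

Result:
id | product | total  
---+---------+--------
1  | Mouse   | 1988.13
2  | Tablet  | 1159.81
4  | Cable   | 1678.29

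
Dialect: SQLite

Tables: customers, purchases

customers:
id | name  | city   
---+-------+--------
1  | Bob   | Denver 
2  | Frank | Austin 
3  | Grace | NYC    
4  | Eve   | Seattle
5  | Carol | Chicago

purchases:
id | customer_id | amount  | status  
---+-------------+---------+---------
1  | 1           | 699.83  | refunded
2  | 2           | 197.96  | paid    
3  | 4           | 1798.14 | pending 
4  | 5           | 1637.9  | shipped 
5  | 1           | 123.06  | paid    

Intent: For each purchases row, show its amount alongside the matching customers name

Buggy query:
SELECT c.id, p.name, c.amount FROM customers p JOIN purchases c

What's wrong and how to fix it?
Bug: JOIN with no ON clause produces a cartesian product; every purchases row pairs with every customers row

Fix: Add ON c.customer_id = p.id to the JOIN

Corrected query:
SELECT c.id, p.name, c.amount FROM customers p JOIN purchases c ON c.customer_id = p.id

Result:
id | name  | amount 
---+-------+--------
1  | Bob   | 699.83 
2  | Frank | 197.96 
3  | Eve   | 1798.14
4  | Carol | 1637.9 
5  | Bob   | 123.06 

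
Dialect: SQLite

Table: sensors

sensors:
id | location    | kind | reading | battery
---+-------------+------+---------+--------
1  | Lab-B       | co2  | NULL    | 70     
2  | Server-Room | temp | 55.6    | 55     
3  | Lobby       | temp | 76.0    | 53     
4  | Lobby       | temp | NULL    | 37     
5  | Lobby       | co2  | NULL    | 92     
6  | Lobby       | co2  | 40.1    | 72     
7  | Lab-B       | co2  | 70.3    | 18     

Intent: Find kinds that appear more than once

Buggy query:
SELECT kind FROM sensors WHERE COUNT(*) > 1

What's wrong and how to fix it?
Bug: COUNT(*) is an aggregate and cannot be used in WHERE

Fix: Group first, then use HAVING for the count condition

Corrected query:
SELECT kind FROM sensors GROUP BY kind HAVING COUNT(*) > 1

Result:
kind
----
co2 
temp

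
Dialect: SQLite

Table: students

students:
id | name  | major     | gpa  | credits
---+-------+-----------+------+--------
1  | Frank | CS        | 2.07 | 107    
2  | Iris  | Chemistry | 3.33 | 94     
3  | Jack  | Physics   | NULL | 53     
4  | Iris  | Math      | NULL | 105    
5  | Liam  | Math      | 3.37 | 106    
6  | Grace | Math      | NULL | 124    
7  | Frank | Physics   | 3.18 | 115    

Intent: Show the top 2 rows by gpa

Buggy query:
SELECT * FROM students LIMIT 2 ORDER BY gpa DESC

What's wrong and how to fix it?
Bug: ORDER BY cannot follow LIMIT; LIMIT is the final clause

Fix: Swap the clauses: ORDER BY first, then LIMIT

Corrected query:
SELECT * FROM students ORDER BY gpa DESC LIMIT 2

Result:
id | name | major     | gpa  | credits
---+------+-----------+------+--------
5  | Liam | Math      | 3.37 | 106    
2  | Iris | Chemistry | 3.33 | 94     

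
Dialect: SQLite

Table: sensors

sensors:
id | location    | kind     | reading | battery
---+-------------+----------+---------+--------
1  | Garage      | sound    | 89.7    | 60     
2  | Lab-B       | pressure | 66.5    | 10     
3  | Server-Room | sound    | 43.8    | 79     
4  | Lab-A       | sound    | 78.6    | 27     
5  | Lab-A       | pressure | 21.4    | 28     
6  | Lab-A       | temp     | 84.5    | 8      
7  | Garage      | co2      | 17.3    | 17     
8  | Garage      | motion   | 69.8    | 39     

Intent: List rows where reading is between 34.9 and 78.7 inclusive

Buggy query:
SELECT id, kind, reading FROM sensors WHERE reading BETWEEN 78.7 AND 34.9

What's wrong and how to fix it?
Bug: BETWEEN expects the lower bound first; with 78.7 AND 34.9 the range is empty

Fix: Swap the bounds so the smaller value comes first

Corrected query:
SELECT id, kind, reading FROM sensors WHERE reading BETWEEN 34.9 AND 78.7

Result:
id | kind     | reading
---+----------+--------
2  | pressure | 66.5   
3  | sound    | 43.8   
4  | sound    | 78.6   
8  | motion   | 69.8   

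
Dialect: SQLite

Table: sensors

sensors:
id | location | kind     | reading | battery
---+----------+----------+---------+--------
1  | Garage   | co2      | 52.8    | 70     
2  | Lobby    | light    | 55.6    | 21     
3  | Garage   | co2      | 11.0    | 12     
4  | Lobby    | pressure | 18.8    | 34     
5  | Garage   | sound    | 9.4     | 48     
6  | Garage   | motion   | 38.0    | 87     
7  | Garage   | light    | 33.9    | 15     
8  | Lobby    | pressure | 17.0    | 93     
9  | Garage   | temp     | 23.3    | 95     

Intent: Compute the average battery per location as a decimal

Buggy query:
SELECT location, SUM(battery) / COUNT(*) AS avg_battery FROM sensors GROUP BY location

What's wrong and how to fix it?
Bug: Both operands are integers, so '/' performs integer division and truncates

Fix: Cast one side to REAL so the division keeps the fractional part

Corrected query:
SELECT location, SUM(battery) * 1.0 / COUNT(*) AS avg_battery FROM sensors GROUP BY location

Result:
location | avg_battery
---------+------------
Garage   | 54.5       
Lobby    | 49.333333  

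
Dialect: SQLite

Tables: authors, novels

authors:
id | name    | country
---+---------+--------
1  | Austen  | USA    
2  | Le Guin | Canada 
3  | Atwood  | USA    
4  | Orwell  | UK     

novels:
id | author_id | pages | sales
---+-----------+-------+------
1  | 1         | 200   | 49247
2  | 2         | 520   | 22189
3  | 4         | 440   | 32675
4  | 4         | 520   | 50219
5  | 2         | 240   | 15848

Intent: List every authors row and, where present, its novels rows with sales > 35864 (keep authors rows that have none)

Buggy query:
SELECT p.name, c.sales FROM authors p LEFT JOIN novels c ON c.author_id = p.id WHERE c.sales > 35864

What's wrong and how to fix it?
Bug: Filtering c.sales in WHERE discards the NULL rows produced by LEFT JOIN, turning it into an inner join

Fix: Put 'c.sales > 35864' in the JOIN's ON clause instead of WHERE

Corrected query:
SELECT p.name, c.sales FROM authors p LEFT JOIN novels c ON c.author_id = p.id AND c.sales > 35864

Result:
name    | sales
--------+------
Austen  | 49247
Le Guin | NULL 
Atwood  | NULL 
Orwell  | 50219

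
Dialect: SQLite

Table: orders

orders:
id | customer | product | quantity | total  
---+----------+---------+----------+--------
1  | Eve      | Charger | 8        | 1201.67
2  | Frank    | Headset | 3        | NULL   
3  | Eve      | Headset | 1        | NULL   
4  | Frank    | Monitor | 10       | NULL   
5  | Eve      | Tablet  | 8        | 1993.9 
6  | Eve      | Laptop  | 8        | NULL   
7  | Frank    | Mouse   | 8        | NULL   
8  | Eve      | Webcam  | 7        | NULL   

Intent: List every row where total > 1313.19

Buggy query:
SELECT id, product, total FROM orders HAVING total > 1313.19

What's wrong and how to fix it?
Bug: This is a non-aggregate query (no GROUP BY, no aggregates), so in SQLite the HAVING clause is invalid here; a row-level condition belongs in WHERE

Fix: Use WHERE for row-level filtering

Corrected query:
SELECT id, product, total FROM orders WHERE total > 1313.19

Result:
id | product | total 
---+---------+-------
5  | Tablet  | 1993.9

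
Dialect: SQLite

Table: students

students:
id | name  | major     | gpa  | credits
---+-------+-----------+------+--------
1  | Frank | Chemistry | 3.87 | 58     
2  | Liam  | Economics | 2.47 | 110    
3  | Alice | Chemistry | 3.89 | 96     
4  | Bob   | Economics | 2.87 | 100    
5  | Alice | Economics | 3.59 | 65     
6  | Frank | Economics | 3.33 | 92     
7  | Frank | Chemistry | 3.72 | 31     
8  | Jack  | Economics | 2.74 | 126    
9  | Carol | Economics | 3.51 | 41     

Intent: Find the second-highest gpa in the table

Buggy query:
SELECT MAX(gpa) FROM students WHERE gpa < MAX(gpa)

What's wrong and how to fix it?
Bug: The inner MAX is an aggregate inside WHERE, which is not allowed

Fix: Compute the overall MAX in a subquery, then take MAX of rows below it

Corrected query:
SELECT MAX(gpa) FROM students WHERE gpa < (SELECT MAX(gpa) FROM students)

Result:
MAX(gpa)
--------
3.87    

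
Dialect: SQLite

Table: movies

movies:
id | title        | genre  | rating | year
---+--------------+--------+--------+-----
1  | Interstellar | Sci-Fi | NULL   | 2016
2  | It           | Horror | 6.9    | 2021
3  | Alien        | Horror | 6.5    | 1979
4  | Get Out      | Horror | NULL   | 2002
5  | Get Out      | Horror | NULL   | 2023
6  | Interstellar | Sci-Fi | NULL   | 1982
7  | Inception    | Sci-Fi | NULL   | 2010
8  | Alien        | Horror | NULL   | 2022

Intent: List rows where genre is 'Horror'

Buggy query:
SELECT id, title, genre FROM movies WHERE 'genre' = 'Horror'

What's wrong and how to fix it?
Bug: Single quotes denote string literals in SQL; the column name is being compared as a constant string

Fix: Reference the column as genre without single quotes

Corrected query:
SELECT id, title, genre FROM movies WHERE genre = 'Horror'

Result:
id | title   | genre 
---+---------+-------
2  | It      | Horror
3  | Alien   | Horror
4  | Get Out | Horror
5  | Get Out | Horror
8  | Alien   | Horror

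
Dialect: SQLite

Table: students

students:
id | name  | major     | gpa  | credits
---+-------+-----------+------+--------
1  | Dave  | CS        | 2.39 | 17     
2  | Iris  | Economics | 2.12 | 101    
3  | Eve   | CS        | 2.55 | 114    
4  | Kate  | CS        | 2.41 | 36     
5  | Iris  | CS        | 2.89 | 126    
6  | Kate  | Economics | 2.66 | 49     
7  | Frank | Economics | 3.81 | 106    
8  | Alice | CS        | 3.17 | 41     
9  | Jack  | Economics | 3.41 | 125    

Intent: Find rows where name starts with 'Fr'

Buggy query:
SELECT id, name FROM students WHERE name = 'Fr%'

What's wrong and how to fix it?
Bug: '=' compares the literal string including the % character; pattern matching needs LIKE

Fix: Use LIKE for wildcard pattern matching

Corrected query:
SELECT id, name FROM students WHERE name LIKE 'Fr%'

Result:
id | name 
---+------
7  | Frank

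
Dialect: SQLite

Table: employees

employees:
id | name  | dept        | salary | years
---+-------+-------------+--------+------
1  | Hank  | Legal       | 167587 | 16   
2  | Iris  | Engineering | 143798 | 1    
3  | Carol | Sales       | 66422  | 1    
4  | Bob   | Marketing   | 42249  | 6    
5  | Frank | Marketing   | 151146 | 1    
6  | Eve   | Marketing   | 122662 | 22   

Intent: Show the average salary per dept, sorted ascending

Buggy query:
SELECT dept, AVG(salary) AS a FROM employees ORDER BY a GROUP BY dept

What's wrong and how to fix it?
Bug: GROUP BY must precede ORDER BY

Fix: Move ORDER BY to the end, after GROUP BY

Corrected query:
SELECT dept, AVG(salary) AS a FROM employees GROUP BY dept ORDER BY a

Result:
dept        | a            
------------+--------------
Sales       | 66422        
Marketing   | 105352.333333
Engineering | 143798       
Legal       | 167587       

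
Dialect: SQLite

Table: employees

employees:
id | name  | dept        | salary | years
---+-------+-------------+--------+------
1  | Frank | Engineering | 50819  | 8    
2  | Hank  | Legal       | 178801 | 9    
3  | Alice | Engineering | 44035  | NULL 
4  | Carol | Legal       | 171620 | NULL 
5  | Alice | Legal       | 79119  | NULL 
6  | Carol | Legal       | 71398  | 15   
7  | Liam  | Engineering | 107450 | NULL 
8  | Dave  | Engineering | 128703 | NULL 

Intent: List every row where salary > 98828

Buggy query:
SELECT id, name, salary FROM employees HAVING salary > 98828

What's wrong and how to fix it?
Bug: This is a non-aggregate query (no GROUP BY, no aggregates), so in SQLite the HAVING clause is invalid here; a row-level condition belongs in WHERE

Fix: Use WHERE for row-level filtering

Corrected query:
SELECT id, name, salary FROM employees WHERE salary > 98828

Result:
id | name  | salary
---+-------+-------
2  | Hank  | 178801
4  | Carol | 171620
7  | Liam  | 107450
8  | Dave  | 128703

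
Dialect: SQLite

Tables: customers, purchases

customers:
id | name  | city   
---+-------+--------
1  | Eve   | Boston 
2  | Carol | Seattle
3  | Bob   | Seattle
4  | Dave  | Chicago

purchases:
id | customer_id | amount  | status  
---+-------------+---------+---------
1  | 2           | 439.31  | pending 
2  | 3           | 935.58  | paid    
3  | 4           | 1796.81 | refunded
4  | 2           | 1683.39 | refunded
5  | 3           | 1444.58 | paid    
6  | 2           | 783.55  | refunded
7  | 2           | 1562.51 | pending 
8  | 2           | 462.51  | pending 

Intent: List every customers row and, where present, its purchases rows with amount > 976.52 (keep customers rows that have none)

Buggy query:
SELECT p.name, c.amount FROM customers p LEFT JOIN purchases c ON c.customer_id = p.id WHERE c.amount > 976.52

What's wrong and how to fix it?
Bug: A WHERE condition on the right-hand table after LEFT JOIN drops unmatched parents

Fix: Put 'c.amount > 976.52' in the JOIN's ON clause instead of WHERE

Corrected query:
SELECT p.name, c.amount FROM customers p LEFT JOIN purchases c ON c.customer_id = p.id AND c.amount > 976.52

Result:
name  | amount 
------+--------
Eve   | NULL   
Carol | 1562.51
Carol | 1683.39
Bob   | 1444.58
Dave  | 1796.81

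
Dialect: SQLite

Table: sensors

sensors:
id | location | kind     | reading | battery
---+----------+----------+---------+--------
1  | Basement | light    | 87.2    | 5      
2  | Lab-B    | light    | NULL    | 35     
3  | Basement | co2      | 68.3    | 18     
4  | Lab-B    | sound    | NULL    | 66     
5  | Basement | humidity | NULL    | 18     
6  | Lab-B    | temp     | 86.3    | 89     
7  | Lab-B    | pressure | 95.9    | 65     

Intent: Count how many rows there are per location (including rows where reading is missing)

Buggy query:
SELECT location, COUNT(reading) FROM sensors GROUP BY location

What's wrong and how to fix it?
Bug: COUNT(reading) skips NULLs, so groups with missing reading are undercounted

Fix: Use COUNT(*) to count all rows regardless of NULL

Corrected query:
SELECT location, COUNT(*) FROM sensors GROUP BY location

Result:
location | COUNT(*)
---------+---------
Basement | 3       
Lab-B    | 4       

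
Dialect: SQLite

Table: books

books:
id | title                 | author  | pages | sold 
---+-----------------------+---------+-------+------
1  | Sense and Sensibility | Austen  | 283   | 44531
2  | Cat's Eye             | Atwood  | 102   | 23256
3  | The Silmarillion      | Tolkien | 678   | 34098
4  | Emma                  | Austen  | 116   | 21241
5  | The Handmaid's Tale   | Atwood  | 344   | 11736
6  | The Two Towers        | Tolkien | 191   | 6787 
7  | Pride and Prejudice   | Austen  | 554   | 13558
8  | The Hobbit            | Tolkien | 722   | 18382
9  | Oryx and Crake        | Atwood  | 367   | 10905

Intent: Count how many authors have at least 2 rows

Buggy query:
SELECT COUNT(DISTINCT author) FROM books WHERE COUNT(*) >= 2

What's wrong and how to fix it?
Bug: COUNT(*) cannot appear in WHERE; the per-group count doesn't exist yet

Fix: Use a subquery that GROUPs and filters with HAVING, then count its rows

Corrected query:
SELECT COUNT(*) FROM (SELECT author FROM books GROUP BY author HAVING COUNT(*) >= 2)

Result:
COUNT(*)
--------
3       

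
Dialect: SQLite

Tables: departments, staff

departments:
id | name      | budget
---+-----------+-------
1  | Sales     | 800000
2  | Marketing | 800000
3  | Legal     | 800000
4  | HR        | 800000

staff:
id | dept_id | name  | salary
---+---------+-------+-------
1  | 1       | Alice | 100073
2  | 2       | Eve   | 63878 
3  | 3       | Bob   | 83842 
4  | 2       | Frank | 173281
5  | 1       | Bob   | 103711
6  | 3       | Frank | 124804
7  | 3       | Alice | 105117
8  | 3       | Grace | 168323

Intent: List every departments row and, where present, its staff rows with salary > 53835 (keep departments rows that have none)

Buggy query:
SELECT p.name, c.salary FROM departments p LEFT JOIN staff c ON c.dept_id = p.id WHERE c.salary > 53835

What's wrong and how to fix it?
Bug: Filtering c.salary in WHERE discards the NULL rows produced by LEFT JOIN, turning it into an inner join

Fix: Move the right-table condition into the ON clause so unmatched parents are kept

Corrected query:
SELECT p.name, c.salary FROM departments p LEFT JOIN staff c ON c.dept_id = p.id AND c.salary > 53835

Result:
name      | salary
----------+-------
Sales     | 100073
Sales     | 103711
Marketing | 63878 
Marketing | 173281
Legal     | 83842 
Legal     | 105117
Legal     | 124804
Legal     | 168323
HR        | NULL  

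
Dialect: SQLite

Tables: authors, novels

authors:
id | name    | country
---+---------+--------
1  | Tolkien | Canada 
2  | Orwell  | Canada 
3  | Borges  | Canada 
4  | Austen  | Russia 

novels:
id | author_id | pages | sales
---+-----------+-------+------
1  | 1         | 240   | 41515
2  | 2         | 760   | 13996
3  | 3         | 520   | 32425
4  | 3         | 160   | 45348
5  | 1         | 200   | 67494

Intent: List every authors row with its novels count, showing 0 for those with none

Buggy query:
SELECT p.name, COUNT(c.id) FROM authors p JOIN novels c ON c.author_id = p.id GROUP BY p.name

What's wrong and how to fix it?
Bug: INNER JOIN drops authors rows that have no matching novels rows

Fix: Use LEFT JOIN so parents without children still appear (COUNT(c.id) gives 0)

Corrected query:
SELECT p.name, COUNT(c.id) FROM authors p LEFT JOIN novels c ON c.author_id = p.id GROUP BY p.name

Result:
name    | COUNT(c.id)
--------+------------
Austen  | 0          
Borges  | 2          
Orwell  | 1          
Tolkien | 2          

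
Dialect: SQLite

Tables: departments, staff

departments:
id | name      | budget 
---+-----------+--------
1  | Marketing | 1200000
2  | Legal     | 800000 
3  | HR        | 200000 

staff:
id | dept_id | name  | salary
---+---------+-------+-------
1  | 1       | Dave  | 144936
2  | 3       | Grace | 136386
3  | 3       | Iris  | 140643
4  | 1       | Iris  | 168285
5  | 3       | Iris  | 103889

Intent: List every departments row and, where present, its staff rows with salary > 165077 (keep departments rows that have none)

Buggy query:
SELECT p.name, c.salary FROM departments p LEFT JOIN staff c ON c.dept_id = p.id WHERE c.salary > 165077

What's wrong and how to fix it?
Bug: Filtering c.salary in WHERE discards the NULL rows produced by LEFT JOIN, turning it into an inner join

Fix: Move the right-table condition into the ON clause so unmatched parents are kept

Corrected query:
SELECT p.name, c.salary FROM departments p LEFT JOIN staff c ON c.dept_id = p.id AND c.salary > 165077

Result:
name      | salary
----------+-------
Marketing | 168285
Legal     | NULL  
HR        | NULL  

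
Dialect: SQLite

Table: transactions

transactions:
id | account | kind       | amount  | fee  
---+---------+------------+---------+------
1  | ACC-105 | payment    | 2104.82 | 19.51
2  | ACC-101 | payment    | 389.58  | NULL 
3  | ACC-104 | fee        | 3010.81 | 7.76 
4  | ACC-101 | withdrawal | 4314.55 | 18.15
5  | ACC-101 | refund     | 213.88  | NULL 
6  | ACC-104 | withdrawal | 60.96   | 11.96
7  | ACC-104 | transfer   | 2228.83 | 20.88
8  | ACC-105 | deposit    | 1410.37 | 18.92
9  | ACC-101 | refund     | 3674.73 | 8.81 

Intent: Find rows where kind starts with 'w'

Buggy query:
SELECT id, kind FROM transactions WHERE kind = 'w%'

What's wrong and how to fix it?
Bug: '=' compares the literal string including the % character; pattern matching needs LIKE

Fix: Replace '=' with LIKE so 'w%' is treated as a pattern

Corrected query:
SELECT id, kind FROM transactions WHERE kind LIKE 'w%'

Result:
id | kind      
---+-----------
4  | withdrawal
6  | withdrawal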